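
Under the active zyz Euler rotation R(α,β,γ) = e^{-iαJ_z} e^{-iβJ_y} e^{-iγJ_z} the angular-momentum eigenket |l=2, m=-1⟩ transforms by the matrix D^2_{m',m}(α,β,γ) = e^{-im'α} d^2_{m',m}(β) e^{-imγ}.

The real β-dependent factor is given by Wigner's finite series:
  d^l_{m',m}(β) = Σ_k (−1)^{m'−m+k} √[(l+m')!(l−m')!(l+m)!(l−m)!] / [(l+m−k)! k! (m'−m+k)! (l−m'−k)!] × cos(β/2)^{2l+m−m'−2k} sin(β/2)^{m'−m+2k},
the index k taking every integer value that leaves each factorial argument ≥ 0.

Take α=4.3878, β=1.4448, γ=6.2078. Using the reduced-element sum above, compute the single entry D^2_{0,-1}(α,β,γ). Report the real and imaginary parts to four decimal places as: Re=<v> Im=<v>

D^2_{0,-1}(4.3878,1.4448,6.2078) = e^{-i·0·4.3878}·d^2_{0,-1}(1.4448)·e^{-i·-1·6.2078}. Compute d first:
Half-angle: c=0.750221, s=0.661187. N=√(2·2·1·6)=4.898979
Admissible k: 0..1 (factorial args all ≥0)
  k=0: (−1)^1·4.8990/(2)·0.7502^3·0.6612^1 = -0.683861
  k=1: (−1)^2·4.8990/(2)·0.7502^1·0.6612^3 = +0.531175
d^2_{0,-1}(1.4448) = -0.683861 +0.531175 = -0.152685
Phases: e^{-i·(0)·4.3878}=+1.000000+0.000000i, e^{-i·(-1)·6.2078}=+0.997160-0.075314i ⇒ D=-0.152252+0.011499i

Re=-0.1523 Im=0.0115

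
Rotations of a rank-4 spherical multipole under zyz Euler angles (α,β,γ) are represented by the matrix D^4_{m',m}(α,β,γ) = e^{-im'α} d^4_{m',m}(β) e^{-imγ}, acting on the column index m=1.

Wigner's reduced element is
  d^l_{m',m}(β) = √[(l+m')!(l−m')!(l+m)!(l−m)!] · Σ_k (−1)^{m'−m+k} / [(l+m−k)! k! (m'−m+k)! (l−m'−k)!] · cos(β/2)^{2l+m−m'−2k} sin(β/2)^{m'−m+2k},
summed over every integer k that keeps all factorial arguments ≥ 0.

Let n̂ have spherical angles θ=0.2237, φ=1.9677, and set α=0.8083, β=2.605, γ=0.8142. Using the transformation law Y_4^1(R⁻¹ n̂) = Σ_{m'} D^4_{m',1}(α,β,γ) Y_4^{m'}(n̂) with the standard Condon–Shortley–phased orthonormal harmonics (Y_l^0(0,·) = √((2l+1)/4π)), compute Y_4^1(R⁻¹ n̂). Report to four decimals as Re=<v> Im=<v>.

Need the full column D^4_{m',1} for m'=−4..4 at α=0.8083, β=2.605, γ=0.8142.
cos(β/2)=0.265089, sin(β/2)=0.964224
d^4_{-4,1}: single k=5 term ⇒ +0.116187;  D = -0.087151+0.076838i
d^4_{-3,1}: k∈[4..5] ⇒ +0.056467 -0.448251 = -0.391784;  D = +0.015629-0.391472i
d^4_{-2,1}: k∈[3..5] ⇒ +0.016596 -0.329360 +0.871512 = +0.558748;  D = +0.388320+0.401754i
d^4_{-1,1}: k∈[2..5] ⇒ +0.003226 -0.128056 +0.847115 -0.747177 = -0.024891;  D = -0.024891+0.000147i
d^4_{0,1}: k∈[1..4] ⇒ +0.000397 -0.031489 +0.416612 -0.918654 = -0.533135;  D = -0.365971+0.387683i
d^4_{1,1}: k∈[0..3] ⇒ +0.000024 -0.004839 +0.128056 -0.564743 = -0.441502;  D = +0.022817+0.440912i
d^4_{2,1}: k∈[0..2] ⇒ -0.000376 +0.024894 -0.219574 = -0.195056;  D = +0.147822+0.127261i
d^4_{3,1}: k∈[0..1] ⇒ +0.002561 -0.056467 = -0.053907;  D = +0.053651-0.005248i
d^4_{4,1}: single k=0 term ⇒ -0.008782;  D = +0.005419-0.006911i
Y_4^{m'}(θ=0.2237,φ=1.9677) and Σ D·Y over m':
  (-0.0872+0.0768i)·(-0.0000-0.0011i)  (+0.0156-0.3915i)·(+0.0124+0.0049i)  (+0.3883+0.4018i)·(-0.0653+0.0664i)  (-0.0249+0.0001i)·(-0.1446-0.3450i)  (-0.3660+0.3877i)·(+0.6470+0.0000i)  (+0.0228+0.4409i)·(+0.1446-0.3450i)  (+0.1478+0.1273i)·(-0.0653-0.0664i)  (+0.0537-0.0052i)·(-0.0124+0.0049i)  (+0.0054-0.0069i)·(-0.0000+0.0011i)
Y_4^1(R⁻¹ n̂) = -0.129362+0.292383i

Re=-0.1294 Im=0.2924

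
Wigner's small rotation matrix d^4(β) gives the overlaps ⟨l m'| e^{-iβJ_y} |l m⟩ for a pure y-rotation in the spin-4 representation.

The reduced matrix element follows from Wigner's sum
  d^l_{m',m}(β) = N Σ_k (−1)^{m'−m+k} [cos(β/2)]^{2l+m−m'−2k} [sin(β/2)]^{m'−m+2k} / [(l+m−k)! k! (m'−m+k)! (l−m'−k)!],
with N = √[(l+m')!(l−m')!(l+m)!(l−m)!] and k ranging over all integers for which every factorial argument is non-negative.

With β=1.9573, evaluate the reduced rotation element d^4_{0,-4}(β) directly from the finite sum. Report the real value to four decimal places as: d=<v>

d^4_{0,-4}(β=1.9573) via Wigner's sum:
With c≡cos(β/2)=0.558143 and s≡sin(β/2)=0.829745, N=[24·24·1·40320]^{1/2}=4819.161753
k: max(0,(-4)−(0))=0 … min(4+(-4),4−(0))=0
  k=0: (−1)^4·4819.1618/(576)·0.5581^4·0.8297^4 = +0.384866
d^4_{0,-4}(1.9573) = +0.384866

d=0.3849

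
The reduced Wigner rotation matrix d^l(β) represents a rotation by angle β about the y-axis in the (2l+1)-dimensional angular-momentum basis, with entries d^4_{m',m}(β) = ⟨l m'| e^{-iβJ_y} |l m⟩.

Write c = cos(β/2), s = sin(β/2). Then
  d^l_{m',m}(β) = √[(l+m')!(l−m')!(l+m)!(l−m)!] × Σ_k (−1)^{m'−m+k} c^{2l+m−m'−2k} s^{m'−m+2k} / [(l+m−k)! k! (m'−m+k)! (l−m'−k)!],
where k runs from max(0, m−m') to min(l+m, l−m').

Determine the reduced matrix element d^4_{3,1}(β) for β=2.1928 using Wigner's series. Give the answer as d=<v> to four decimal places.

d^4_{3,1}(β=2.1928) via Wigner's sum:
c=cos(2.1928/2)=0.456802, s=sin(2.1928/2)=0.889569; N=√[5040·1·120·6]=1904.940944
Admissible k: 0..1 (factorial args all ≥0)
  k=0: (−1)^2·1904.9409/(240)·0.4568^6·0.8896^2 = +0.057068
  k=1: (−1)^3·1904.9409/(144)·0.4568^4·0.8896^4 = -0.360701
d^4_{3,1}(2.1928) = +0.057068 -0.360701 = -0.303633

d=-0.3036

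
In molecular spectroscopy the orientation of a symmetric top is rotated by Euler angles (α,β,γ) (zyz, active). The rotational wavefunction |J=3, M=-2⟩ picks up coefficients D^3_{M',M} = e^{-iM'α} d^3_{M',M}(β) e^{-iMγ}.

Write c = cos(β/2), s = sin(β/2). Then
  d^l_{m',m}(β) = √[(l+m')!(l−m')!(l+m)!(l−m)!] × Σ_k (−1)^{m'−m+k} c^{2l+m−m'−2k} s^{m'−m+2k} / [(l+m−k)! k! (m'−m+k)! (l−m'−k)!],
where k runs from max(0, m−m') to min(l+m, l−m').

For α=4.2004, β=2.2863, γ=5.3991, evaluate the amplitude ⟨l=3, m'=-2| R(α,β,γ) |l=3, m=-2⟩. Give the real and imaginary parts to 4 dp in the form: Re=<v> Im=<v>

Re=-0.1103 Im=-0.0402

First d^3_{-2,-2}(β=2.2863), then the phase factors e^{-i(-2)α} and e^{-i(-2)γ}:
c=cos(2.2863/2)=0.414730, s=sin(2.2863/2)=0.909944; N=√[1·120·1·120]=120.000000
k: max(0,(-2)−(-2))=0 … min(3+(-2),3−(-2))=1
  k=0: (−1)^0·120.0000/(120)·0.4147^6·0.9099^0 = +0.005089
  k=1: (−1)^1·120.0000/(24)·0.4147^4·0.9099^2 = -0.122479
d^3_{-2,-2}(2.2863) = +0.005089 -0.122479 = -0.117391
D = (-0.519972+0.854183i)·(-0.117391)·(-0.196095-0.980585i) = -0.110296-0.040192i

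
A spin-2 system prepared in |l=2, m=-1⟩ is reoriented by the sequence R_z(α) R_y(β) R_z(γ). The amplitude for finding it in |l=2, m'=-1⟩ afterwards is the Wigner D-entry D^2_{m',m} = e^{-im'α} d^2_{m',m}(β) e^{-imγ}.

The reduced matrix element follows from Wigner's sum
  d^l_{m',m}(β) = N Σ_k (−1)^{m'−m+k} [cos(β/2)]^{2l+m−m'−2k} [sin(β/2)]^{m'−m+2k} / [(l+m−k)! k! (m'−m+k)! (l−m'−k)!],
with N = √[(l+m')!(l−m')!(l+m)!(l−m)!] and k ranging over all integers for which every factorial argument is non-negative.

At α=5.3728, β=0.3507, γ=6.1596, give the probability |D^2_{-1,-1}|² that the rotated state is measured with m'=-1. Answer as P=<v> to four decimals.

Split into d^2_{-1,-1}(β=0.3507) × two z-phases.
With c≡cos(β/2)=0.984666 and s≡sin(β/2)=0.174453, N=[1·6·1·6]^{1/2}=6.000000
k: max(0,(-1)−(-1))=0 … min(2+(-1),2−(-1))=1
  k=0: (−1)^0·6.0000/(6)·0.9847^4·0.1745^0 = +0.940059
  k=1: (−1)^1·6.0000/(2)·0.9847^2·0.1745^2 = -0.088523
d^2_{-1,-1}(0.3507) = +0.940059 -0.088523 = +0.851536
|D^2_{-1,-1}|² = |d^2_{-1,-1}(β)|² = (+0.851536)² = 0.725114 (the z-rotation phases have unit modulus)

P=0.7251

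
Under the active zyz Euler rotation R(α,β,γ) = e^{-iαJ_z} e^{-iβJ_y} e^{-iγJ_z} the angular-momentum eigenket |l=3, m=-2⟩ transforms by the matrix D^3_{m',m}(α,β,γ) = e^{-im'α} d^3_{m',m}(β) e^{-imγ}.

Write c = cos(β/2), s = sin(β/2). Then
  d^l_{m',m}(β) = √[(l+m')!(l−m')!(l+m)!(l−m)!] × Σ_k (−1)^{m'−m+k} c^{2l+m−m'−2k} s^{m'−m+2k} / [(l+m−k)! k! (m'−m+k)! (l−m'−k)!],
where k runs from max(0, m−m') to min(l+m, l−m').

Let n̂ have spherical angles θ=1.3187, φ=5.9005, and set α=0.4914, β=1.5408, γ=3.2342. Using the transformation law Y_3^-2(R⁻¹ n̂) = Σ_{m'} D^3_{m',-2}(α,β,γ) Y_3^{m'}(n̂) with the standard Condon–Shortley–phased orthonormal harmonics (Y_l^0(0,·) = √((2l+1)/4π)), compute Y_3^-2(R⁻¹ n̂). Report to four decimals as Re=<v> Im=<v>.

Need the full column D^3_{m',-2} for m'=−3..3 at α=0.4914, β=1.5408, γ=3.2342.
cos(β/2)=0.717632, sin(β/2)=0.696422
d^3_{-3,-2}: single k=1 term ⇒ +0.324682;  D = -0.028735+0.323408i
d^3_{-2,-2}: k∈[0..1] ⇒ +0.136588 -0.643166 = -0.506578;  D = -0.198568-0.466039i
d^3_{-1,-2}: k∈[0..1] ⇒ -0.419162 +0.789503 = +0.370341;  D = +0.288754+0.231891i
d^3_{0,-2}: k∈[0..1] ⇒ +0.704553 -0.663522 = +0.041031;  D = +0.040329+0.007556i
d^3_{1,-2}: k∈[0..1] ⇒ -0.789503 +0.371762 = -0.417741;  D = -0.398312+0.125917i
d^3_{2,-2}: k∈[0..1] ⇒ +0.605710 -0.114087 = +0.491623;  D = +0.343367-0.351840i
d^3_{3,-2}: single k=0 term ⇒ -0.287966;  D = -0.080082+0.276607i
Y_3^{m'}(θ=1.3187,φ=5.9005) and Σ D·Y over m':
  (-0.0287+0.3234i)·(+0.1554+0.3455i)  (-0.1986-0.4660i)·(+0.1724+0.1656i)  (+0.2888+0.2319i)·(-0.2000-0.0805i)  (+0.0403+0.0076i)·(-0.2503+0.0000i)  (-0.3983+0.1259i)·(+0.2000-0.0805i)  (+0.3434-0.3518i)·(+0.1724-0.1656i)  (-0.0801+0.2766i)·(-0.1554+0.3455i)
Y_3^-2(R⁻¹ n̂) = -0.274180-0.275343i

Re=-0.2742 Im=-0.2753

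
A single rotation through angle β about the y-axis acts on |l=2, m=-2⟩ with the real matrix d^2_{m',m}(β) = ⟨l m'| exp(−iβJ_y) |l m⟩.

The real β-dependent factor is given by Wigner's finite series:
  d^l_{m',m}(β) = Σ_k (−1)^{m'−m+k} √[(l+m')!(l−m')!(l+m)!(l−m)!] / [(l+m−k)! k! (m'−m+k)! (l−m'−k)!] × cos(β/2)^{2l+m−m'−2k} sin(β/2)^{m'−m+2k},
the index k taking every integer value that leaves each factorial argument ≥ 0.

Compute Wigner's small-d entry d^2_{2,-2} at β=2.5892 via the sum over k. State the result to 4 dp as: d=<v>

d^2_{2,-2}(β=2.5892) via Wigner's sum:
c=cos(2.5892/2)=0.272698, s=sin(2.5892/2)=0.962100; N=√[24·1·1·24]=24.000000
The bounds max(0,m−m')=0 and min(l+m,l−m')=0 give 1 term
  k=0: (−1)^4·24.0000/(24)·0.2727^0·0.9621^4 = +0.856802
d^2_{2,-2}(2.5892) = +0.856802

d=0.8568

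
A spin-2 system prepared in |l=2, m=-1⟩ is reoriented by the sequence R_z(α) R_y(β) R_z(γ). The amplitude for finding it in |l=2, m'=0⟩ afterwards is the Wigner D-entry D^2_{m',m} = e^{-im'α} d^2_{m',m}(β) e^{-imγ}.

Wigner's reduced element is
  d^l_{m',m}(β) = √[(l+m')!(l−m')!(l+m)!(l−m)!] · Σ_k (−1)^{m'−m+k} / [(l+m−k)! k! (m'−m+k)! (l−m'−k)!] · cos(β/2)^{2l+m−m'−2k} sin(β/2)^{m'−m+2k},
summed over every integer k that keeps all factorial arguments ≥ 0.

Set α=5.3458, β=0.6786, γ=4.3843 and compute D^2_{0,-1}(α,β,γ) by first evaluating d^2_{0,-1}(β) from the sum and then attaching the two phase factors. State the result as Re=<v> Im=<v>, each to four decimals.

First d^2_{0,-1}(β=0.6786), then the phase factors e^{-i(0)α} and e^{-i(-1)γ}:
Half-angle: c=0.942988, s=0.332827. N=√(2·2·1·6)=4.898979
Admissible k: 0..1 (factorial args all ≥0)
  k=0: (−1)^1·4.8990/(2)·0.9430^3·0.3328^1 = -0.683617
  k=1: (−1)^2·4.8990/(2)·0.9430^1·0.3328^3 = +0.085160
d^2_{0,-1}(0.6786) = -0.683617 +0.085160 = -0.598456
D = (+1.000000+0.000000i)·(-0.598456)·(-0.322235-0.946660i) = +0.192843+0.566534i

Re=0.1928 Im=0.5665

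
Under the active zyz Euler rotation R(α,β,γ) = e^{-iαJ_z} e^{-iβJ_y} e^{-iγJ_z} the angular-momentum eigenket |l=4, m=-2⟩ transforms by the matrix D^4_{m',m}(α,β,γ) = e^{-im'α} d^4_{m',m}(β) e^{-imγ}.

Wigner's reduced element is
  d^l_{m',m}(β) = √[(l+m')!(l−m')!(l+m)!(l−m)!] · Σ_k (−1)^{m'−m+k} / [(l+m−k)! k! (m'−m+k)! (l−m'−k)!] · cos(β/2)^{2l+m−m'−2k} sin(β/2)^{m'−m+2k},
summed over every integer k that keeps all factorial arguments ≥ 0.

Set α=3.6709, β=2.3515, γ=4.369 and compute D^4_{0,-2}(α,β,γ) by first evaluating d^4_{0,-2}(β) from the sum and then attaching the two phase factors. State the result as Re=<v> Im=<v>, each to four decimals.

Re=-0.3806 Im=0.3121

D^4_{0,-2}(3.6709,2.3515,4.369) = e^{-i·0·3.6709}·d^4_{0,-2}(2.3515)·e^{-i·-2·4.369}. Compute d first:
Half-angle: c=0.384851, s=0.922979. N=√(24·24·2·720)=910.735966
k∈{0,1,2} keeps every argument non-negative
  k=0: (−1)^2·910.7360/(96)·0.3849^6·0.9230^2 = +0.026258
  k=1: (−1)^3·910.7360/(36)·0.3849^4·0.9230^4 = -0.402742
  k=2: (−1)^4·910.7360/(96)·0.3849^2·0.9230^6 = +0.868673
d^4_{0,-2}(2.3515) = +0.026258 -0.402742 +0.868673 = +0.492189
Attach z-rotation phases: D = e^{-i(0)(3.6709)}·(+0.492189)·e^{-i(-2)(4.369)} = -0.380606+0.312072i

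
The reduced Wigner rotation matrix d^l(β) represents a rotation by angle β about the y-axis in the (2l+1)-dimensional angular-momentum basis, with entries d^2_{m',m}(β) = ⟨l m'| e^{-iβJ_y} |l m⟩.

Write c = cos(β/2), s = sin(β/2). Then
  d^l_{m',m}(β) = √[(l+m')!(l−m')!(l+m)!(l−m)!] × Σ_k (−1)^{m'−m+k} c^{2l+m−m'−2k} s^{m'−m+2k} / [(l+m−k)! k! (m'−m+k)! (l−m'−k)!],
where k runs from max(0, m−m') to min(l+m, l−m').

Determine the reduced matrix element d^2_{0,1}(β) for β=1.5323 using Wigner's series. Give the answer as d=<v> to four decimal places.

d=0.0471

d^2_{0,1}(β=1.5323) via Wigner's sum:
c=cos(1.5323/2)=0.720585, s=sin(1.5323/2)=0.693366; N=√[2·2·6·1]=4.898979
The bounds max(0,m−m')=1 and min(l+m,l−m')=2 give 2 terms
  k=1: (−1)^0·4.8990/(2)·0.7206^3·0.6934^1 = +0.635470
  k=2: (−1)^1·4.8990/(2)·0.7206^1·0.6934^3 = -0.588368
d^2_{0,1}(1.5323) = +0.635470 -0.588368 = +0.047102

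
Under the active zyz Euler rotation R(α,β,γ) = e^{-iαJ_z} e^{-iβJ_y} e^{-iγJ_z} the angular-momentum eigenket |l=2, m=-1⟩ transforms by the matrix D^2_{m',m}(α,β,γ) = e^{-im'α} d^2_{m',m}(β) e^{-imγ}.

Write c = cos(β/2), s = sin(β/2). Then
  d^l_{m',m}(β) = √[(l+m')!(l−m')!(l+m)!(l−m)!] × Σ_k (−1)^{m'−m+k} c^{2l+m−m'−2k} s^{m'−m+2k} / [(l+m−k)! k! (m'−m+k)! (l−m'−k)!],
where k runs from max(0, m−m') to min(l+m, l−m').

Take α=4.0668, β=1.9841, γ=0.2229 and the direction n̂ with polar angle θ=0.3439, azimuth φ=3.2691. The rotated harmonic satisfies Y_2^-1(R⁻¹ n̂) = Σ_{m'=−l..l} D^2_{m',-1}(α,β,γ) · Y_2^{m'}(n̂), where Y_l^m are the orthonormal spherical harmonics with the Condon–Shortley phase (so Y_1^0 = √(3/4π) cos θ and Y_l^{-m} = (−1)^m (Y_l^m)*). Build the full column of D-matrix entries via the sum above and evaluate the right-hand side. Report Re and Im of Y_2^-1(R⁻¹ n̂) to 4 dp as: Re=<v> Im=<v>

Re=0.1238 Im=-0.0030

Need the full column D^2_{m',-1} for m'=−2..2 at α=4.0668, β=1.9841, γ=0.2229.
cos(β/2)=0.546975, sin(β/2)=0.837149
d^2_{-2,-1}: single k=1 term ⇒ +0.273990;  D = -0.131963+0.240117i
d^2_{-1,-1}: k∈[0..1] ⇒ +0.089510 -0.629016 = -0.539506;  D = +0.221313+0.492024i
d^2_{0,-1}: k∈[0..1] ⇒ -0.335568 +0.786052 = +0.450484;  D = +0.439339+0.099583i
d^2_{1,-1}: k∈[0..1] ⇒ +0.629016 -0.491147 = +0.137869;  D = -0.105243+0.089061i
d^2_{2,-1}: single k=0 term ⇒ -0.641809;  D = +0.036383+0.640777i
Y_2^{m'}(θ=0.3439,φ=3.2691) and Σ D·Y over m':
  (-0.1320+0.2401i)·(+0.0425-0.0111i)  (+0.2213+0.4920i)·(-0.2432+0.0312i)  (+0.4393+0.0996i)·(+0.5232+0.0000i)  (-0.1052+0.0891i)·(+0.2432+0.0312i)  (+0.0364+0.6408i)·(+0.0425+0.0111i)
Y_2^-1(R⁻¹ n̂) = +0.123825-0.002995i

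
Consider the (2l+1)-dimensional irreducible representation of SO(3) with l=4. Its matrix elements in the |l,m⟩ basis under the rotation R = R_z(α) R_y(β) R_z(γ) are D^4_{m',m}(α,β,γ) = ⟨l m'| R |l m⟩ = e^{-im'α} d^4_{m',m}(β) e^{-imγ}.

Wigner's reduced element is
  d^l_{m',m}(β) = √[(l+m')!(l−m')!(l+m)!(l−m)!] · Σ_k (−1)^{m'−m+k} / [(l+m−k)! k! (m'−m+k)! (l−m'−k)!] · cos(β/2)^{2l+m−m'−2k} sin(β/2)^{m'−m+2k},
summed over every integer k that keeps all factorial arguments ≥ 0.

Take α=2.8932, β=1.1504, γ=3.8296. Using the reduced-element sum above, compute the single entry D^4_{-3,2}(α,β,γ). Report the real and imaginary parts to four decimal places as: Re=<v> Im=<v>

Re=0.1421 Im=0.2316

First d^4_{-3,2}(β=1.1504), then the phase factors e^{-i(-3)α} and e^{-i(2)γ}:
c=cos(1.1504/2)=0.839084, s=sin(1.1504/2)=0.544003; N=√[1·5040·720·2]=2693.993318
k∈{5,6} keeps every argument non-negative
  k=5: (−1)^0·2693.9933/(240)·0.8391^3·0.5440^5 = +0.315941
  k=6: (−1)^1·2693.9933/(720)·0.8391^1·0.5440^7 = -0.044267
d^4_{-3,2}(1.1504) = +0.315941 -0.044267 = +0.271674
D = (-0.734967+0.678103i)·(+0.271674)·(+0.193552-0.981090i) = +0.142092+0.231553i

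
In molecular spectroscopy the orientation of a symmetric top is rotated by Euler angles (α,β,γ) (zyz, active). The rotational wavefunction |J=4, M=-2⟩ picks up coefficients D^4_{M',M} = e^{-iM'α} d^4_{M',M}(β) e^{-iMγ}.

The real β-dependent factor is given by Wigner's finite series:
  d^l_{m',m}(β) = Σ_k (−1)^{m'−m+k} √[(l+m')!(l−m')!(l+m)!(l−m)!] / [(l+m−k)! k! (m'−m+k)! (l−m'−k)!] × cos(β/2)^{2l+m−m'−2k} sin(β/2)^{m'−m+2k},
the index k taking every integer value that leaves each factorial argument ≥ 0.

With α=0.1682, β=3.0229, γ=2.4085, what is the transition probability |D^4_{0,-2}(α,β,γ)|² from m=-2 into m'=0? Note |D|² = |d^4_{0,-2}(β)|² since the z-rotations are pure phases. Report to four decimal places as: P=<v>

P=0.0011

Split into d^4_{0,-2}(β=3.0229) × two z-phases.
c=cos(3.0229/2)=0.059311, s=sin(3.0229/2)=0.998240; N=√[24·24·2·720]=910.735966
k∈{0,1,2} keeps every argument non-negative
  k=0: (−1)^2·910.7360/(96)·0.0593^6·0.9982^2 = +0.000000
  k=1: (−1)^3·910.7360/(36)·0.0593^4·0.9982^4 = -0.000311
  k=2: (−1)^4·910.7360/(96)·0.0593^2·0.9982^6 = +0.033022
d^4_{0,-2}(3.0229) = +0.000000 -0.000311 +0.033022 = +0.032712
|D^4_{0,-2}|² = |d^4_{0,-2}(β)|² = (+0.032712)² = 0.001070 (the z-rotation phases have unit modulus)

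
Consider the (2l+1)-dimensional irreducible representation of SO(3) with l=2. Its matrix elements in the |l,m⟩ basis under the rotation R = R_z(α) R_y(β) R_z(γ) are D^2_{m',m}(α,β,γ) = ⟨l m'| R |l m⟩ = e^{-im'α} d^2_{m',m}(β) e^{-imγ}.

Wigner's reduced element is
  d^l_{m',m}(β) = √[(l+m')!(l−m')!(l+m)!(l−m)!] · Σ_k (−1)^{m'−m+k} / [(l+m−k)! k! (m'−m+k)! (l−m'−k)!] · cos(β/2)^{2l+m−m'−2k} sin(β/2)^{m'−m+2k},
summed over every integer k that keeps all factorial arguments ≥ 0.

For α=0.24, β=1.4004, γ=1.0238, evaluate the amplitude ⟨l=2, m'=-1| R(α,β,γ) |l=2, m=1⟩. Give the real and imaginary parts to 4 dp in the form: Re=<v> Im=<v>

Re=0.3938 Im=-0.3925

D^2_{-1,1}(0.24,1.4004,1.0238) = e^{-i·-1·0.24}·d^2_{-1,1}(1.4004)·e^{-i·1·1.0238}. Compute d first:
With c≡cos(β/2)=0.764713 and s≡sin(β/2)=0.644371, N=[1·6·6·1]^{1/2}=6.000000
k∈{2,3} keeps every argument non-negative
  k=2: (−1)^0·6.0000/(2)·0.7647^2·0.6444^2 = +0.728434
  k=3: (−1)^1·6.0000/(6)·0.7647^0·0.6444^4 = -0.172402
d^2_{-1,1}(1.4004) = +0.728434 -0.172402 = +0.556031
Phases: e^{-i·(-1)·0.24}=+0.971338+0.237703i, e^{-i·(1)·1.0238}=+0.520124-0.854091i ⇒ D=+0.393801-0.392545i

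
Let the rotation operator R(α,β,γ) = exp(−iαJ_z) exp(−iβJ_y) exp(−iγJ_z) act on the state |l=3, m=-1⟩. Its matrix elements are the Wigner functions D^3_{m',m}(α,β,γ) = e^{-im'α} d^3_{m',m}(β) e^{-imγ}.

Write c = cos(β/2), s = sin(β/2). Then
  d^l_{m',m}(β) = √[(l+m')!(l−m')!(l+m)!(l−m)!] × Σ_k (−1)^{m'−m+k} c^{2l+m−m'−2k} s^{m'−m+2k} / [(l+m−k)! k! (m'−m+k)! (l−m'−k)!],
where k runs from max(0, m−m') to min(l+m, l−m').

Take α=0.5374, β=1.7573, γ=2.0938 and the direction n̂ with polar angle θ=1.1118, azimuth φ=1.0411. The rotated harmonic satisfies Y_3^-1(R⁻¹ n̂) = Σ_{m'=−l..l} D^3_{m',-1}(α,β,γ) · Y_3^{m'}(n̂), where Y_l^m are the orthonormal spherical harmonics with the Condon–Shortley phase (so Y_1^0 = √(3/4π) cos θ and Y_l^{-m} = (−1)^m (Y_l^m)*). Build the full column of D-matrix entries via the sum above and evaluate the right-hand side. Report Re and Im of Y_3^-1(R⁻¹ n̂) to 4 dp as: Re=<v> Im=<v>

Re=0.2958 Im=-0.1277

Need the full column D^3_{m',-1} for m'=−3..3 at α=0.5374, β=1.7573, γ=2.0938.
cos(β/2)=0.638191, sin(β/2)=0.769878
d^3_{-3,-1}: single k=2 term ⇒ +0.380796;  D = -0.321737-0.203694i
d^3_{-2,-1}: k∈[1..2] ⇒ +0.257736 -0.750150 = -0.492413;  D = +0.492234+0.013297i
d^3_{-1,-1}: k∈[0..2] ⇒ +0.067562 -0.786569 +0.858500 = +0.139494;  D = -0.121716+0.068145i
d^3_{0,-1}: k∈[0..2] ⇒ -0.282336 +1.232622 -0.597931 = +0.352355;  D = -0.175996+0.305253i
d^3_{1,-1}: k∈[0..2] ⇒ +0.589927 -1.144667 +0.208224 = -0.346516;  D = -0.004988-0.346480i
d^3_{2,-1}: k∈[0..1] ⇒ -0.750150 +0.545834 = -0.204316;  D = -0.107106-0.173992i
d^3_{3,-1}: single k=0 term ⇒ +0.554159;  D = +0.491127+0.256685i
Y_3^{m'}(θ=1.1118,φ=1.0411) and Σ D·Y over m':
  (-0.3217-0.2037i)·(-0.3006-0.0055i)  (+0.4922+0.0133i)·(-0.1781-0.3174i)  (-0.1217+0.0681i)·(-0.0027+0.0046i)  (-0.1760+0.3053i)·(-0.3337+0.0000i)  (-0.0050-0.3465i)·(+0.0027+0.0046i)  (-0.1071-0.1740i)·(-0.1781+0.3174i)  (+0.4911+0.2567i)·(+0.3006-0.0055i)
Y_3^-1(R⁻¹ n̂) = +0.295802-0.127724i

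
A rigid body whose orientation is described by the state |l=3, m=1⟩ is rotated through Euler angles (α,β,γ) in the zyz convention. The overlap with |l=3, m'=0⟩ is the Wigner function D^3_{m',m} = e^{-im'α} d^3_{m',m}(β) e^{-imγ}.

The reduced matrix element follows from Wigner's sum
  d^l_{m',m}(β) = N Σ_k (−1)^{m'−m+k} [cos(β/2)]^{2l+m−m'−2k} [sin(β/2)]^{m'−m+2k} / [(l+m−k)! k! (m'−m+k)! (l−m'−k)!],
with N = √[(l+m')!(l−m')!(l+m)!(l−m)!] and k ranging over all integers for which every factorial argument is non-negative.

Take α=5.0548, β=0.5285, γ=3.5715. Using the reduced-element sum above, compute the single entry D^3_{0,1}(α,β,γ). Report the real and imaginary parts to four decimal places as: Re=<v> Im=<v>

First d^3_{0,1}(β=0.5285), then the phase factors e^{-i(0)α} and e^{-i(1)γ}:
With c≡cos(β/2)=0.965289 and s≡sin(β/2)=0.261185, N=[6·6·24·2]^{1/2}=41.569219
k∈{1,2,3} keeps every argument non-negative
  k=1: (−1)^0·41.5692/(12)·0.9653^5·0.2612^1 = +0.758273
  k=2: (−1)^1·41.5692/(4)·0.9653^3·0.2612^3 = -0.166544
  k=3: (−1)^2·41.5692/(12)·0.9653^1·0.2612^5 = +0.004064
d^3_{0,1}(0.5285) = +0.758273 -0.166544 +0.004064 = +0.595793
Phases: e^{-i·(0)·5.0548}=+1.000000+0.000000i, e^{-i·(1)·3.5715}=-0.909004+0.416787i ⇒ D=-0.541578+0.248318i

Re=-0.5416 Im=0.2483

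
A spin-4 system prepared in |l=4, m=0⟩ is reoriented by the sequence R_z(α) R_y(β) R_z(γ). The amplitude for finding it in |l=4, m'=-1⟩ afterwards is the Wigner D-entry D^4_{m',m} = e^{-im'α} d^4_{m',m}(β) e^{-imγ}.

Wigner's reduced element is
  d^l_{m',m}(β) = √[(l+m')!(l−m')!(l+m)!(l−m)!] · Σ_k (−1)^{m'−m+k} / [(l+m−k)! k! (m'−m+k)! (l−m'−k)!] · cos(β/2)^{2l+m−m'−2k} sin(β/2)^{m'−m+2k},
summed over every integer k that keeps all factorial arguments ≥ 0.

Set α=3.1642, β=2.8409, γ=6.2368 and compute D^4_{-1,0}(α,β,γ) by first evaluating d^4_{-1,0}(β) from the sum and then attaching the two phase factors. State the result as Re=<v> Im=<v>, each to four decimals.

Re=0.5353 Im=0.0121

D^4_{-1,0}(3.1642,2.8409,6.2368) = e^{-i·-1·3.1642}·d^4_{-1,0}(2.8409)·e^{-i·0·6.2368}. Compute d first:
Half-angle: c=0.149781, s=0.988719. N=√(6·120·24·24)=643.987578
The bounds max(0,m−m')=1 and min(l+m,l−m')=4 give 4 terms
  k=1: (−1)^0·643.9876/(144)·0.1498^7·0.9887^1 = +0.000007
  k=2: (−1)^1·643.9876/(24)·0.1498^5·0.9887^3 = -0.001955
  k=3: (−1)^2·643.9876/(24)·0.1498^3·0.9887^5 = +0.085192
  k=4: (−1)^3·643.9876/(144)·0.1498^1·0.9887^7 = -0.618702
d^4_{-1,0}(2.8409) = +0.000007 -0.001955 +0.085192 -0.618702 = -0.535458
D = (-0.999744-0.022605i)·(-0.535458)·(+1.000000+0.000000i) = +0.535321+0.012104i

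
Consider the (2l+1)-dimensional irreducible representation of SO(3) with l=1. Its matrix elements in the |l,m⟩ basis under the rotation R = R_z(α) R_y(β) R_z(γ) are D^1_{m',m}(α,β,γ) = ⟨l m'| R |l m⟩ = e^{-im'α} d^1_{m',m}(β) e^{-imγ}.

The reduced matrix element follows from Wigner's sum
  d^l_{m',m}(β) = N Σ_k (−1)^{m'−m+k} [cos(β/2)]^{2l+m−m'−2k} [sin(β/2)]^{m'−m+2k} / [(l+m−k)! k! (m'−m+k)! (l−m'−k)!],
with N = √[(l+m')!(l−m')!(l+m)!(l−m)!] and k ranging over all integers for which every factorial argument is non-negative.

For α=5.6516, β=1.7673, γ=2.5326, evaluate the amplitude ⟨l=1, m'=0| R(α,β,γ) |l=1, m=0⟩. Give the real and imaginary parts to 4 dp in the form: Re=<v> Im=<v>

First d^1_{0,0}(β=1.7673), then the phase factors e^{-i(0)α} and e^{-i(0)γ}:
c=cos(1.7673/2)=0.634334, s=sin(1.7673/2)=0.773059; N=√[1·1·1·1]=1.000000
The bounds max(0,m−m')=0 and min(l+m,l−m')=1 give 2 terms
  k=0: (−1)^0·1.0000/(1)·0.6343^2·0.7731^0 = +0.402379
  k=1: (−1)^1·1.0000/(1)·0.6343^0·0.7731^2 = -0.597621
d^1_{0,0}(1.7673) = +0.402379 -0.597621 = -0.195241
D = (+1.000000+0.000000i)·(-0.195241)·(+1.000000+0.000000i) = -0.195241+0.000000i

Re=-0.1952 Im=0.0000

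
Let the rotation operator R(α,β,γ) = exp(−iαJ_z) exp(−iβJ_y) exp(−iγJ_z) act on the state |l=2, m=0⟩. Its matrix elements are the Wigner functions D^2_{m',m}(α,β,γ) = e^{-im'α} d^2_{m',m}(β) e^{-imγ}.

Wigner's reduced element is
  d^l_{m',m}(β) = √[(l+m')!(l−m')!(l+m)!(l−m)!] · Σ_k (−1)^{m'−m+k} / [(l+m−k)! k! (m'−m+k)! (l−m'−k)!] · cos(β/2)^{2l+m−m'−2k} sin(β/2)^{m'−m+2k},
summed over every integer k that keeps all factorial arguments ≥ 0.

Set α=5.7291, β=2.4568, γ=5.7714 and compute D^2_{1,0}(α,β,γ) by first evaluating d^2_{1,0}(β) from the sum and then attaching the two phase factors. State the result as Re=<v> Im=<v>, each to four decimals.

First d^2_{1,0}(β=2.4568), then the phase factors e^{-i(1)α} and e^{-i(0)γ}:
c=cos(2.4568/2)=0.335745, s=sin(2.4568/2)=0.941953; N=√[6·1·2·2]=4.898979
k: max(0,(0)−(1))=0 … min(2+(0),2−(1))=1
  k=0: (−1)^1·4.8990/(2)·0.3357^3·0.9420^1 = -0.087324
  k=1: (−1)^2·4.8990/(2)·0.3357^1·0.9420^3 = +0.687342
d^2_{1,0}(2.4568) = -0.087324 +0.687342 = +0.600018
Phases: e^{-i·(1)·5.7291}=+0.850382+0.526166i, e^{-i·(0)·5.7714}=+1.000000+0.000000i ⇒ D=+0.510245+0.315709i

Re=0.5102 Im=0.3157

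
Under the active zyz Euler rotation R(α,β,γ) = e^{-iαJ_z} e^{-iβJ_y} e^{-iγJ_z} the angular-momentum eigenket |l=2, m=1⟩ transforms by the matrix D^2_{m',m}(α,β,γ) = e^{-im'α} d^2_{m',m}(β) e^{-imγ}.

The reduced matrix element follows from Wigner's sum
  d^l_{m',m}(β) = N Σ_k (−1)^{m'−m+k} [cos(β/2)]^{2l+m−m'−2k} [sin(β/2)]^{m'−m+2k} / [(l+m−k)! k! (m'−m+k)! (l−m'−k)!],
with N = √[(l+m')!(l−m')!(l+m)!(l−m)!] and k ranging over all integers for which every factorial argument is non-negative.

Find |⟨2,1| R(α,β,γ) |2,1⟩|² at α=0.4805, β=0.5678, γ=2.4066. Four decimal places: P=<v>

P=0.3999

Split into d^2_{1,1}(β=0.5678) × two z-phases.
Half-angle: c=0.959970, s=0.280102. N=√(6·1·6·1)=6.000000
k: max(0,(1)−(1))=0 … min(2+(1),2−(1))=1
  k=0: (−1)^0·6.0000/(6)·0.9600^4·0.2801^0 = +0.849242
  k=1: (−1)^1·6.0000/(2)·0.9600^2·0.2801^2 = -0.216904
d^2_{1,1}(0.5678) = +0.849242 -0.216904 = +0.632337
|D^2_{1,1}|² = |d^2_{1,1}(β)|² = (+0.632337)² = 0.399850 (the z-rotation phases have unit modulus)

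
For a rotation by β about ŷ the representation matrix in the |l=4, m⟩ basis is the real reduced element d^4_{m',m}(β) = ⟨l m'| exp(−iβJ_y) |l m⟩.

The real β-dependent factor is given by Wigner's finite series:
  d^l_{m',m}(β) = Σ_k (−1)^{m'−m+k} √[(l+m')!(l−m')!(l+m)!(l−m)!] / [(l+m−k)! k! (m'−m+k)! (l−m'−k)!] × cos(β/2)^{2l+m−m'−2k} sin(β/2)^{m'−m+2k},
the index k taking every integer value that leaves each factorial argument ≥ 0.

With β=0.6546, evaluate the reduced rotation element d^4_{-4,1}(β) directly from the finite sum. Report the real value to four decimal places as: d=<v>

d=0.0218

d^4_{-4,1}(β=0.6546) via Wigner's sum:
c=cos(0.6546/2)=0.946914, s=sin(0.6546/2)=0.321488; N=√[1·40320·120·6]=5387.986637
k: max(0,(1)−(-4))=5 … min(4+(1),4−(-4))=5
  k=5: (−1)^0·5387.9866/(720)·0.9469^3·0.3215^5 = +0.021820
d^4_{-4,1}(0.6546) = +0.021820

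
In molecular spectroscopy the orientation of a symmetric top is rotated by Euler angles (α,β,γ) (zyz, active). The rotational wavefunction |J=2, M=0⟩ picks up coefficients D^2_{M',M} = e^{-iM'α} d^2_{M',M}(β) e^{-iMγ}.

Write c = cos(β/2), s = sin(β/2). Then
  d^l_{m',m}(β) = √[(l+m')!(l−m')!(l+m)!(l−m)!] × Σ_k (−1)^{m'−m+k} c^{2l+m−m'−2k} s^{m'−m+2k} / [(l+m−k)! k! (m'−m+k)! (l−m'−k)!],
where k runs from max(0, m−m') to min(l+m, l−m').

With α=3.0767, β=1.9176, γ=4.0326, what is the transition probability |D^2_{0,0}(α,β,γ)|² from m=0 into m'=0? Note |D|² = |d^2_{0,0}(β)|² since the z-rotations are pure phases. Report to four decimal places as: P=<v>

P=0.1067

Split into d^2_{0,0}(β=1.9176) × two z-phases.
With c≡cos(β/2)=0.574503 and s≡sin(β/2)=0.818503, N=[2·2·2·2]^{1/2}=4.000000
k: max(0,(0)−(0))=0 … min(2+(0),2−(0))=2
  k=0: (−1)^0·4.0000/(4)·0.5745^4·0.8185^0 = +0.108935
  k=1: (−1)^1·4.0000/(1)·0.5745^2·0.8185^2 = -0.884472
  k=2: (−1)^2·4.0000/(4)·0.5745^0·0.8185^4 = +0.448829
d^2_{0,0}(1.9176) = +0.108935 -0.884472 +0.448829 = -0.326709
|D^2_{0,0}|² = |d^2_{0,0}(β)|² = (-0.326709)² = 0.106739 (the z-rotation phases have unit modulus)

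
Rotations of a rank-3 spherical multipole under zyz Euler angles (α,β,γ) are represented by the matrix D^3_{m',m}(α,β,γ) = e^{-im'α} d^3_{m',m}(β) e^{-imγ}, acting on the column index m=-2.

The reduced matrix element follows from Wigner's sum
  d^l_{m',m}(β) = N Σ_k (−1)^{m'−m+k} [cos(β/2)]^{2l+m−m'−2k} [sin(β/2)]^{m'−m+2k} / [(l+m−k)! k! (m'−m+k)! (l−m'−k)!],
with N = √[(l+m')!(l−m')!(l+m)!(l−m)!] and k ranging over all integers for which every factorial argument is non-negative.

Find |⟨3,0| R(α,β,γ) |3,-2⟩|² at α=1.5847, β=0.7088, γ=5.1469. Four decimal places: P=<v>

P=0.1940

D^3_{0,-2}(1.5847,0.7088,5.1469) = e^{-i·0·1.5847}·d^3_{0,-2}(0.7088)·e^{-i·-2·5.1469}. Compute d first:
With c≡cos(β/2)=0.937855 and s≡sin(β/2)=0.347028, N=[6·6·1·120]^{1/2}=65.726707
Admissible k: 0..1 (factorial args all ≥0)
  k=0: (−1)^2·65.7267/(12)·0.9379^4·0.3470^2 = +0.510307
  k=1: (−1)^3·65.7267/(12)·0.9379^2·0.3470^4 = -0.069870
d^3_{0,-2}(0.7088) = +0.510307 -0.069870 = +0.440437
|D^3_{0,-2}|² = |d^3_{0,-2}(β)|² = (+0.440437)² = 0.193985 (the z-rotation phases have unit modulus)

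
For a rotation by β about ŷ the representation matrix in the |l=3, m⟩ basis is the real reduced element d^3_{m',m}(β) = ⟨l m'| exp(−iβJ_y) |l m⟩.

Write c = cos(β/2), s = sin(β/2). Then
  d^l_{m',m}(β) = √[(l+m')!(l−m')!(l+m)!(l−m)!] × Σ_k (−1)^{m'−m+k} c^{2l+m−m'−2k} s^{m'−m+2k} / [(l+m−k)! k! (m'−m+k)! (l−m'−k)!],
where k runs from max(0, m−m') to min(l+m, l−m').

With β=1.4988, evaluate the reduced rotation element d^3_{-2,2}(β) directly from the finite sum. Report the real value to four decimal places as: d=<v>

d=0.4771

d^3_{-2,2}(β=1.4988) via Wigner's sum:
Half-angle: c=0.732098, s=0.681200. N=√(1·120·120·1)=120.000000
The bounds max(0,m−m')=4 and min(l+m,l−m')=5 give 2 terms
  k=4: (−1)^0·120.0000/(24)·0.7321^2·0.6812^4 = +0.577040
  k=5: (−1)^1·120.0000/(120)·0.7321^0·0.6812^6 = -0.099919
d^3_{-2,2}(1.4988) = +0.577040 -0.099919 = +0.477121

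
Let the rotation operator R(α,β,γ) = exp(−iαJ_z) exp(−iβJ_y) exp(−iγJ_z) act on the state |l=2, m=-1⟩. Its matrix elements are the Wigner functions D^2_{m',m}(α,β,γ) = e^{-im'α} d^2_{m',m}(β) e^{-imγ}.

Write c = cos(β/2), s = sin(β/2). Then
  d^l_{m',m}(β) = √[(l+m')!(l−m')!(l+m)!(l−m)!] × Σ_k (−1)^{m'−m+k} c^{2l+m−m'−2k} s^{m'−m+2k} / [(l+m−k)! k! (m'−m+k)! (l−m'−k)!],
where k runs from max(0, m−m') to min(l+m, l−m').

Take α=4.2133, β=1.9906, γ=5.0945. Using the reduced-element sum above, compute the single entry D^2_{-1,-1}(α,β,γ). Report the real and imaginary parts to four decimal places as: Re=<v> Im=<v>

D^2_{-1,-1}(4.2133,1.9906,5.0945) = e^{-i·-1·4.2133}·d^2_{-1,-1}(1.9906)·e^{-i·-1·5.0945}. Compute d first:
Half-angle: c=0.544251, s=0.838922. N=√(1·6·1·6)=6.000000
k: max(0,(-1)−(-1))=0 … min(2+(-1),2−(-1))=1
  k=0: (−1)^0·6.0000/(6)·0.5443^4·0.8389^0 = +0.087740
  k=1: (−1)^1·6.0000/(2)·0.5443^2·0.8389^2 = -0.625408
d^2_{-1,-1}(1.9906) = +0.087740 -0.625408 = -0.537668
Attach z-rotation phases: D = e^{-i(-1)(4.2133)}·(-0.537668)·e^{-i(-1)(5.0945)} = +0.533994-0.062752i

Re=0.5340 Im=-0.0628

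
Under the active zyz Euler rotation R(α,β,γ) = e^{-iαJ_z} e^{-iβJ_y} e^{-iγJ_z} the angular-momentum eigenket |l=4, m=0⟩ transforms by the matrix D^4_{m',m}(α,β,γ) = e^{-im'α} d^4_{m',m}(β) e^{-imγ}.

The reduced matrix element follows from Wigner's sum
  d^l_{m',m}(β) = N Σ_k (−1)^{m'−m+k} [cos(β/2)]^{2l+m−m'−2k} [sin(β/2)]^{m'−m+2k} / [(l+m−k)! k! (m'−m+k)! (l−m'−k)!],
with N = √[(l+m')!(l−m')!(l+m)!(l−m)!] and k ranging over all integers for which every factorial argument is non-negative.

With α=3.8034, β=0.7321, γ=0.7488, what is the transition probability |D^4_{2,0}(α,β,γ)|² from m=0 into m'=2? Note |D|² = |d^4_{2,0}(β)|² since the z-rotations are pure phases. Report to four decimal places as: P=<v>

D^4_{2,0}(3.8034,0.7321,0.7488) = e^{-i·2·3.8034}·d^4_{2,0}(0.7321)·e^{-i·0·0.7488}. Compute d first:
Half-angle: c=0.933748, s=0.357930. N=√(720·2·24·24)=910.735966
k: max(0,(0)−(2))=0 … min(4+(0),4−(2))=2
  k=0: (−1)^2·910.7360/(96)·0.9337^6·0.3579^2 = +0.805558
  k=1: (−1)^3·910.7360/(36)·0.9337^4·0.3579^4 = -0.315647
  k=2: (−1)^4·910.7360/(96)·0.9337^2·0.3579^6 = +0.017393
d^4_{2,0}(0.7321) = +0.805558 -0.315647 +0.017393 = +0.507304
|D^4_{2,0}|² = |d^4_{2,0}(β)|² = (+0.507304)² = 0.257357 (the z-rotation phases have unit modulus)

P=0.2574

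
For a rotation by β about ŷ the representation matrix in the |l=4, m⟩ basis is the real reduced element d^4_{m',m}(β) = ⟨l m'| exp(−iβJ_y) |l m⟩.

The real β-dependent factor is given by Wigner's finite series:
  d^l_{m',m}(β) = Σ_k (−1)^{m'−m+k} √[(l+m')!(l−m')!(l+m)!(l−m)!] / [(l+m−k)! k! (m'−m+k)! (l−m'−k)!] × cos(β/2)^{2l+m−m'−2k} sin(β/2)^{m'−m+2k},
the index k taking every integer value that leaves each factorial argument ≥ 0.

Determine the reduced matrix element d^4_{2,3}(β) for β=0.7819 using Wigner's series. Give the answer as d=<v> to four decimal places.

d=0.4037

d^4_{2,3}(β=0.7819) via Wigner's sum:
c=cos(0.7819/2)=0.924547, s=sin(0.7819/2)=0.381067; N=√[720·2·5040·1]=2693.993318
The bounds max(0,m−m')=1 and min(l+m,l−m')=2 give 2 terms
  k=1: (−1)^0·2693.9933/(720)·0.9245^7·0.3811^1 = +0.823322
  k=2: (−1)^1·2693.9933/(240)·0.9245^5·0.3811^3 = -0.419600
d^4_{2,3}(0.7819) = +0.823322 -0.419600 = +0.403722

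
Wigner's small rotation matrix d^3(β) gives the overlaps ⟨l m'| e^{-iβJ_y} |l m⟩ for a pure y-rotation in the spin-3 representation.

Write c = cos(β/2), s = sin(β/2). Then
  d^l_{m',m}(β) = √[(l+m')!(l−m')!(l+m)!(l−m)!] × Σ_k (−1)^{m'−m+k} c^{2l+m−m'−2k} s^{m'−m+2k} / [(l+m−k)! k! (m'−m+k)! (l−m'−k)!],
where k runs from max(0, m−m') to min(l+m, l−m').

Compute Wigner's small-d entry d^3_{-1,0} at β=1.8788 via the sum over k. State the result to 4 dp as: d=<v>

d=-0.2230

d^3_{-1,0}(β=1.8788) via Wigner's sum:
With c≡cos(β/2)=0.590272 and s≡sin(β/2)=0.807204, N=[2·24·6·6]^{1/2}=41.569219
k∈{1,2,3} keeps every argument non-negative
  k=1: (−1)^0·41.5692/(12)·0.5903^5·0.8072^1 = +0.200372
  k=2: (−1)^1·41.5692/(4)·0.5903^3·0.8072^3 = -1.124138
  k=3: (−1)^2·41.5692/(12)·0.5903^1·0.8072^5 = +0.700745
d^3_{-1,0}(1.8788) = +0.200372 -1.124138 +0.700745 = -0.223021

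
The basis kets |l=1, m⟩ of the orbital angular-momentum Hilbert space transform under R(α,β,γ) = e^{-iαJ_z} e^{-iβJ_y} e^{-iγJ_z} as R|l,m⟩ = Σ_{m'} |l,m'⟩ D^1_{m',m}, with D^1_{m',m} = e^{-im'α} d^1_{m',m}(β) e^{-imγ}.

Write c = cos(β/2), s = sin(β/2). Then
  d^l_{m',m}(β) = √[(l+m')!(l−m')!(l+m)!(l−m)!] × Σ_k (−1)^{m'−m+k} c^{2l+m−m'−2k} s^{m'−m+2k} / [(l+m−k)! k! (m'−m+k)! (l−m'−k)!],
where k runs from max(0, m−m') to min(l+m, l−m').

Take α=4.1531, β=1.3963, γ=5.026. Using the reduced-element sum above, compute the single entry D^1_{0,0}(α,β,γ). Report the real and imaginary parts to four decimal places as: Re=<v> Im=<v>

D^1_{0,0}(4.1531,1.3963,5.026) = e^{-i·0·4.1531}·d^1_{0,0}(1.3963)·e^{-i·0·5.026}. Compute d first:
c=cos(1.3963/2)=0.766033, s=sin(1.3963/2)=0.642802; N=√[1·1·1·1]=1.000000
k∈{0,1} keeps every argument non-negative
  k=0: (−1)^0·1.0000/(1)·0.7660^2·0.6428^0 = +0.586806
  k=1: (−1)^1·1.0000/(1)·0.7660^0·0.6428^2 = -0.413194
d^1_{0,0}(1.3963) = +0.586806 -0.413194 = +0.173612
Attach z-rotation phases: D = e^{-i(0)(4.1531)}·(+0.173612)·e^{-i(0)(5.026)} = +0.173612+0.000000i

Re=0.1736 Im=0.0000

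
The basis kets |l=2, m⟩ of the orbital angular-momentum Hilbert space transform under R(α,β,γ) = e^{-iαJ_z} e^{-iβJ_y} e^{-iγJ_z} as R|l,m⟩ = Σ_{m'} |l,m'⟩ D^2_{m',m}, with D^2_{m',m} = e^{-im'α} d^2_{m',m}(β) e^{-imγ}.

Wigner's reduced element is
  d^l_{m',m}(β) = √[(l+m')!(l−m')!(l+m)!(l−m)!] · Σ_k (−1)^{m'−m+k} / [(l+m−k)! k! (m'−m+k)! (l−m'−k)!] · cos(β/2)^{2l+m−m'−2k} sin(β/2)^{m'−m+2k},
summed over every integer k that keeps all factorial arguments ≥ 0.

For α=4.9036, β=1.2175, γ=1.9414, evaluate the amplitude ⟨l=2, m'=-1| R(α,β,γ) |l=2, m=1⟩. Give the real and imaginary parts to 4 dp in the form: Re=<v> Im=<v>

D^2_{-1,1}(4.9036,1.2175,1.9414) = e^{-i·-1·4.9036}·d^2_{-1,1}(1.2175)·e^{-i·1·1.9414}. Compute d first:
With c≡cos(β/2)=0.820363 and s≡sin(β/2)=0.571842, N=[1·6·6·1]^{1/2}=6.000000
The bounds max(0,m−m')=2 and min(l+m,l−m')=3 give 2 terms
  k=2: (−1)^0·6.0000/(2)·0.8204^2·0.5718^2 = +0.660217
  k=3: (−1)^1·6.0000/(6)·0.8204^0·0.5718^4 = -0.106931
d^2_{-1,1}(1.2175) = +0.660217 -0.106931 = +0.553285
D = (+0.190048-0.981775i)·(+0.553285)·(-0.362178-0.932109i) = -0.544406+0.098724i

Re=-0.5444 Im=0.0987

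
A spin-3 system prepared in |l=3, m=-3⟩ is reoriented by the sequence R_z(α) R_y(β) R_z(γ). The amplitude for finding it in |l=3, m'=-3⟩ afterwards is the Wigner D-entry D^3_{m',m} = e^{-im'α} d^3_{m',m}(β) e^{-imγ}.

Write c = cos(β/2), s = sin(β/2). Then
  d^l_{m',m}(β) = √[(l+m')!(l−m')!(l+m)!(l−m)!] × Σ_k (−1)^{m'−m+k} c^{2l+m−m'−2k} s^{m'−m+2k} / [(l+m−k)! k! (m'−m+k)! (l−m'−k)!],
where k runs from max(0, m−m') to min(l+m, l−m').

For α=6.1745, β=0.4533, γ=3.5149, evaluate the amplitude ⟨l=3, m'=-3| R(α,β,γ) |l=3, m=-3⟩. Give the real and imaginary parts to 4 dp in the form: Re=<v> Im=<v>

Re=-0.6002 Im=-0.6104

D^3_{-3,-3}(6.1745,0.4533,3.5149) = e^{-i·-3·6.1745}·d^3_{-3,-3}(0.4533)·e^{-i·-3·3.5149}. Compute d first:
c=cos(0.4533/2)=0.974425, s=sin(0.4533/2)=0.224714; N=√[1·720·1·720]=720.000000
Admissible k: 0..0 (factorial args all ≥0)
  k=0: (−1)^0·720.0000/(720)·0.9744^6·0.2247^0 = +0.856031
d^3_{-3,-3}(0.4533) = +0.856031
Phases: e^{-i·(-3)·6.1745}=+0.947313-0.320309i, e^{-i·(-3)·3.5149}=-0.435753-0.900066i ⇒ D=-0.600158-0.610409i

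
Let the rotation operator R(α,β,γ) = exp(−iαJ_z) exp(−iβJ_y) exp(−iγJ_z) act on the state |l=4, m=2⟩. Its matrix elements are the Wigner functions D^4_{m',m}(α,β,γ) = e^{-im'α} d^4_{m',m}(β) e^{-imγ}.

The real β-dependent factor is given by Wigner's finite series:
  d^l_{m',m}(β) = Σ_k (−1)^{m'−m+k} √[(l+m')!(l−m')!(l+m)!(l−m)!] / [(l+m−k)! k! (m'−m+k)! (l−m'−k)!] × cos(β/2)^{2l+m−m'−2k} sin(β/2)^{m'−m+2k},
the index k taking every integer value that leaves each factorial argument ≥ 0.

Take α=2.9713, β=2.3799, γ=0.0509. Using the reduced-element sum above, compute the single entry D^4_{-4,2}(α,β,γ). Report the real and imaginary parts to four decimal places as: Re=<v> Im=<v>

Re=0.3317 Im=-0.3301

Split into d^4_{-4,2}(β=2.3799) × two z-phases.
c=cos(2.3799/2)=0.371706, s=sin(2.3799/2)=0.928350; N=√[1·40320·720·2]=7619.763776
Admissible k: 6..6 (factorial args all ≥0)
  k=6: (−1)^0·7619.7638/(1440)·0.3717^2·0.9284^6 = +0.468005
d^4_{-4,2}(2.3799) = +0.468005
D = (+0.776836-0.629703i)·(+0.468005)·(+0.994823-0.101624i) = +0.331732-0.330125i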